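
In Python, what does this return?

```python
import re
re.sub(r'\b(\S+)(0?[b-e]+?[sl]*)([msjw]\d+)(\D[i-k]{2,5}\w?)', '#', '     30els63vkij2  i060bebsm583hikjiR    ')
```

'     #  #    '

Pattern: a word boundary (`\b`, zero-width); then one or more of a non-whitespace character (captured); then optionally the literal '0', then one or more of a character in [b-e] (lazy), then zero or more of one of [sl] (captured); then one of [msjw], then one or more of a digit (captured); then a non-digit, then 2 to 5 of a character in [i-k], then optionally a word character (captured).
Matches: at [5:17] → '30els63vkij2'; at [19:37] → 'i060bebsm583hikjiR'.
Every occurrence is swapped for '#'.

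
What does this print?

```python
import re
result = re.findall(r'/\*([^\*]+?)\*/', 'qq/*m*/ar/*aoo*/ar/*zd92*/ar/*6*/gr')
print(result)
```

With a single group, `findall` returns only what that group captured — 4 items.

['m', 'aoo', 'zd92', '6']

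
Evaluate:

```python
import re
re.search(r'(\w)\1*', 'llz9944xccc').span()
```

(0, 2)

A backreference is literal: `\1` must see the identical characters the first group matched.
`re.search` tries every starting position until one works.
The match spans [0:2] → 'll'.
Captured: group 1 = 'l'.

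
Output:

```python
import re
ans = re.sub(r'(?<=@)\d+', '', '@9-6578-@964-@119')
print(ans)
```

@-6578-@-@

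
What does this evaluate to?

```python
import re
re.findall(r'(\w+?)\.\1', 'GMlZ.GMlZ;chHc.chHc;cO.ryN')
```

['GMlZ', 'chHc']

The backreference `\1` re-matches whatever the first group consumed, character for character.
One capturing group, so `findall` returns just the captured substring from each match — 2 in all.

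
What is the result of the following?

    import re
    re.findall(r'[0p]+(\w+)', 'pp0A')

The pattern matches one or more of one of [0p]; then one or more of a word character (captured).
`findall` collects group 1 from the one match (1 total).

['A']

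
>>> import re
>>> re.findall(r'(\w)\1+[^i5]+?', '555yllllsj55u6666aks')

['5', 'l', '5', '6']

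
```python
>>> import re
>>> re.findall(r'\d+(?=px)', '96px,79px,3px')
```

['96', '79', '3']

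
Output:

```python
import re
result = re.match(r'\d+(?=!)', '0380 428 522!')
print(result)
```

None

The positive lookaround only admits positions where the adjacent text matches; those characters stay outside the span.
`re.match` won't scan ahead — the pattern has to work from the very first character.
Here position 0 doesn't satisfy it, so the call returns None.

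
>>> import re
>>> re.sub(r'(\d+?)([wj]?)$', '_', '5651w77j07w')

'5651w77j_'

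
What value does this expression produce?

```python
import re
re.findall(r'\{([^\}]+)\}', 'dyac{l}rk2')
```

Scanning left to right: at [4:7] match '{l}', group 1 = 'l'.
`findall` collects group 1 from the one match (1 total).

['l']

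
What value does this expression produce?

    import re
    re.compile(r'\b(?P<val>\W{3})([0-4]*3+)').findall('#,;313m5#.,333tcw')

[('#.,', '333')]

The pattern matches a word boundary (`\b`, zero-width); then exactly 3 of a non-word character (captured as 'val'); then zero or more of a character in [0-4], then one or more of a literal '3' (captured).
Matches: at [8:14] match '#.,333', groups = ('#.,', '333').
2 groups means the one result is a tuple of 2 captured strings — 1 here.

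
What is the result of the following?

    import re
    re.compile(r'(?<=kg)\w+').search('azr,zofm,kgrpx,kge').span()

(11, 14)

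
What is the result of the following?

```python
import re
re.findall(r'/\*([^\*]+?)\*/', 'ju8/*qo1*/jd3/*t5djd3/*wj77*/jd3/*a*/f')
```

With a single group, `findall` returns only what that group captured — 3 items.

['qo1', 'wj77', 'a']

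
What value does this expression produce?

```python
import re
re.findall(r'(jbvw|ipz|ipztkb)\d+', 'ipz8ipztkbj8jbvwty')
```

Because there's exactly one group, `findall` drops the full match and keeps group 1 from the one hit.

['ipz']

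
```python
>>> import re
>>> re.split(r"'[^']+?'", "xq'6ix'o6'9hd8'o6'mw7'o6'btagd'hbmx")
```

['xq', 'o6', 'o6', 'o6', 'hbmx']

Matches to split on: at [2:7] → "'6ix'"; at [9:15] → "'9hd8'"; at [17:22] → "'mw7'"; at [24:31] → "'btagd'".
Splitting on the pattern gives 5 pieces.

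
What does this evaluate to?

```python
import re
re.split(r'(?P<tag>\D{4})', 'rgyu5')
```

`re.split` interleaves the captured-group text with the surrounding fragments.

['', 'rgyu', '5']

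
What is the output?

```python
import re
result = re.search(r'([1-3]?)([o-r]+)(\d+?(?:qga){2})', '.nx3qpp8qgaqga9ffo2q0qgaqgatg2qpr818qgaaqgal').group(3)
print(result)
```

The pattern matches optionally a character in [1-3] (captured); then one or more of a character in [o-r] (captured); then one or more of a digit (lazy), then the literal 'qga' repeated 2 times (captured).
`re.search` scans for the first position where the pattern succeeds.
The match spans [3:14] → '3qpp8qgaqga'.
Captured: group 1 = '3', group 2 = 'qpp', group 3 = '8qgaqga'.

8qgaqga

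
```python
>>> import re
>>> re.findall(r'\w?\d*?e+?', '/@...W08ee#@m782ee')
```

['W08e', 'e', 'm782e', 'e']

Pattern: optionally a word character, then zero or more of a digit (lazy); then one or more of a literal 'e' (lazy).
Lazy quantifiers expand one character at a time until the remainder of the pattern can match.
Walking the string: at [5:9] → 'W08e'; at [9:10] → 'e'; at [12:17] → 'm782e'; at [17:18] → 'e'.
`findall` yields the raw match text (4 of them) because the pattern has no groups.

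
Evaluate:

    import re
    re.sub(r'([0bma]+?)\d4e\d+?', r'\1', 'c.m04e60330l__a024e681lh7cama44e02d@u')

This matches one or more of one of [0bma] (lazy) (captured); then a digit, then the literal '4e'; then one or more of a digit (lazy).
Matches: at [2:7] → 'm04e6'; at [14:20] → 'a024e6'; at [26:33] → 'ama44e0'.
The replacement refers to a captured group, so each match is rewritten using its own captured text.

'c.m0330l__a081lh7cama2d@u'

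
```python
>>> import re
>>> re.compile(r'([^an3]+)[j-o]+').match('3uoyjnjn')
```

None

Pattern: one or more of any character except [an3] (captured); then one or more of a character in [j-o].
`re.match` won't scan ahead — the pattern has to work from the very first character.
Here the pattern fails at index 0, so the call returns None.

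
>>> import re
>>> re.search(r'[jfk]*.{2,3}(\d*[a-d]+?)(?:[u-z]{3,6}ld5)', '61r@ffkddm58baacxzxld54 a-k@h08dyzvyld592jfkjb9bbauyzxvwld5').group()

Pattern: zero or more of one of [jfk], then 2 to 3 of any character; then zero or more of a digit, then one or more of a character in [a-d] (lazy) (captured); then 3 to 6 of a character in [u-z], then the literal 'ld5' (non-capturing group).
Unlike `match`, `search` isn't anchored — it looks for the pattern anywhere in the string.
The match spans [4:22] → 'ffkddm58baacxzxld5'.
Captured: group 1 = '58baac'.

'ffkddm58baacxzxld5'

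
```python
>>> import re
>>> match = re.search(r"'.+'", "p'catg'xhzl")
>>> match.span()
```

Unlike `match`, `search` isn't anchored — it looks for the pattern anywhere in the string.
The match spans [1:7] → "'catg'".

(1, 7)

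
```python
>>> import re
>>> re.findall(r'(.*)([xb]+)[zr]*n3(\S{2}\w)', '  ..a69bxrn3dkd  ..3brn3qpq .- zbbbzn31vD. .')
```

[('  ..a69bxrn3dkd  ..3brn3qpq .- zbb', 'b', '1vD')]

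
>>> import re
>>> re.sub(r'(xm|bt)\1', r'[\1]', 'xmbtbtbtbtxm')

'xm[bt][bt]xm'

The backreference `\1` re-matches whatever the first group consumed, character for character.
Matches: at [2:6] → 'btbt'; at [6:10] → 'btbt'.
The replacement refers to a captured group, so each match is rewritten using its own captured text.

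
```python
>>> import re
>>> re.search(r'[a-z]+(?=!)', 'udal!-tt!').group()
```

'udal'

The `(?=…)`/`(?<=…)` assertion just peeks at neighbouring text; it doesn't advance the match position.
The match spans [0:4] → 'udal'.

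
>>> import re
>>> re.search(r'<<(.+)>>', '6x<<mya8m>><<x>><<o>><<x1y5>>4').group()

'<<mya8m>><<x>><<o>><<x1y5>>'

`re.search` scans for the first position where the pattern succeeds.
The match spans [2:29] → '<<mya8m>><<x>><<o>><<x1y5>>'.
Captured: group 1 = 'mya8m>><<x>><<o>><<x1y5'.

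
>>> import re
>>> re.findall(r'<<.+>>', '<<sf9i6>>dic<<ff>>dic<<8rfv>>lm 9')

['<<sf9i6>>dic<<ff>>dic<<8rfv>>']

`findall` yields the raw match text (1 of them) because the pattern has no groups.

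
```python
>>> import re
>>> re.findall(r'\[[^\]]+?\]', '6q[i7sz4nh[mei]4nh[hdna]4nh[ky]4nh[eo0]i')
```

['[i7sz4nh[mei]', '[hdna]', '[ky]', '[eo0]']

Walking the string: at [2:15] → '[i7sz4nh[mei]'; at [18:24] → '[hdna]'; at [27:31] → '[ky]'; at [34:39] → '[eo0]'.
With no groups in the pattern, `findall` gives back each whole match — 4 here.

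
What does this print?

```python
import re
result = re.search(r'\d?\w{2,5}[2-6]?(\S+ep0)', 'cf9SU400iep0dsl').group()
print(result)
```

cf9SU400iep0

The match spans [0:12] → 'cf9SU400iep0'.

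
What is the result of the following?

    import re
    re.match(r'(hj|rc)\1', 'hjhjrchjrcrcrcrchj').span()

(0, 4)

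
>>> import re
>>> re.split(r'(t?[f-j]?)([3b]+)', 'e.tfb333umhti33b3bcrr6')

Pattern: optionally the literal 't', then optionally a character in [f-j] (captured); then one or more of one of [3b] (captured).
Matches to split on: at [2:8] → 'tfb333'; at [11:18] → 'ti33b3b'.
`re.split` interleaves the captured-group text with the surrounding fragments.

['e.', 'tf', 'b333', 'umh', 'ti', '33b3b', 'crr6']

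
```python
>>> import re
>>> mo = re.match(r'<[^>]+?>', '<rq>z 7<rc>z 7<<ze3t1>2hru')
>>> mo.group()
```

'<rq>'

With `match`, the pattern is implicitly anchored at the beginning.
The match spans [0:4] → '<rq>'.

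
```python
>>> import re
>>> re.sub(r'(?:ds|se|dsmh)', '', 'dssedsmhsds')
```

Alternation isn't longest-match — the leftmost alternative that fits at this position is chosen.
Matches: at [0:2] → 'ds'; at [2:4] → 'se'; at [4:6] → 'ds'; at [9:11] → 'ds'.
`sub` substitutes '' at each match site.

'mhs'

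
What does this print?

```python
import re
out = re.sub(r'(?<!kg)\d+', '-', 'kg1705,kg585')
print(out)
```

`(?!…)`/`(?<!…)` only lets a position through if the neighbouring text does NOT match; no characters are consumed.
Matches: at [3:6] → '705'; at [10:12] → '85'.
`sub` substitutes '-' at each match site.

kg1-,kg5-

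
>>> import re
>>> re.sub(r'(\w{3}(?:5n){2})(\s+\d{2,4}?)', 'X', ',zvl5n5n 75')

',X'

Pattern: exactly 3 of a word character, then the literal '5n' repeated 2 times (captured); then one or more of whitespace, then 2 to 4 of a digit (lazy) (captured).
Matches: at [1:11] → 'zvl5n5n 75'.
Every occurrence is swapped for 'X'.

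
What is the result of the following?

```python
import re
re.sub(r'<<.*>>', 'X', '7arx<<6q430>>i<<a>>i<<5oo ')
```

Every occurrence is swapped for 'X'.

'7arxXi<<5oo '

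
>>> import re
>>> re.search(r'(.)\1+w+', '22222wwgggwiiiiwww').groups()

('2',)

After group 1 captures some text, `\1` only succeeds where that same text appears again.
`re.search` tries every starting position until one works.
The match spans [0:7] → '22222ww'.
Captured: group 1 = '2'.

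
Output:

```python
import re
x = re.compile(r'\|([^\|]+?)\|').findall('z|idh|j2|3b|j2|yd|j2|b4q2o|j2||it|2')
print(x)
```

['idh', '3b', 'yd', 'b4q2o', 'it']

Walking the string: at [1:6] match '|idh|', group 1 = 'idh'; at [8:12] match '|3b|', group 1 = '3b'; at [14:18] match '|yd|', group 1 = 'yd'; at [20:27] match '|b4q2o|', group 1 = 'b4q2o'; at [30:34] match '|it|', group 1 = 'it'.
With a single group, `findall` returns only what that group captured — 5 items.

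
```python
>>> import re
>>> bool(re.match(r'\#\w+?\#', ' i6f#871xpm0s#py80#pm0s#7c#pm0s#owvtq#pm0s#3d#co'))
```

False

With `match`, the pattern is implicitly anchored at the beginning.
Here the pattern fails at index 0, so the call returns None, and `bool(None)` is False.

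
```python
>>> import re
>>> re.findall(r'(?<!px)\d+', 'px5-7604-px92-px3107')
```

['7604', '2', '107']

The negative lookahead/lookbehind blocks any match where the forbidden context is present.
Scanning left to right: at [4:8] → '7604'; at [12:13] → '2'; at [17:20] → '107'.
No capturing groups, so `findall` returns the 3 full match strings.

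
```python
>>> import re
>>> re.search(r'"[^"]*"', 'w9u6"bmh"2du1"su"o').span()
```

(4, 9)

`search` walks the string left to right and returns the first match it finds.
The match spans [4:9] → '"bmh"'.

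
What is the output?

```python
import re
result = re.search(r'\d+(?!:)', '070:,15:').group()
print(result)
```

07

`(?!…)`/`(?<!…)` only lets a position through if the neighbouring text does NOT match; no characters are consumed.
`search` walks the string left to right and returns the first match it finds.
The match spans [0:2] → '07'.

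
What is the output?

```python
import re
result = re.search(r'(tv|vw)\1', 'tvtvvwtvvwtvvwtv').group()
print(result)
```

`\1` has to match the exact text group 1 already captured.
`search` walks the string left to right and returns the first match it finds.
The match spans [0:4] → 'tvtv'.
Captured: group 1 = 'tv'.

tvtv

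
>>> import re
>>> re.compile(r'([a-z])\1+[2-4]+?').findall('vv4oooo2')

The backreference `\1` re-matches whatever the first group consumed, character for character.
Scanning left to right: at [0:3] match 'vv4', group 1 = 'v'; at [3:8] match 'oooo2', group 1 = 'o'.
One capturing group, so `findall` returns just the captured substring from each match — 2 in all.

['v', 'o']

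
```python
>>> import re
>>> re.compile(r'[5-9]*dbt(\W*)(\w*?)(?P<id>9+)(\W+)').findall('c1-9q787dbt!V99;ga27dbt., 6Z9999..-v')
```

The pattern matches zero or more of a character in [5-9], then the literal 'dbt'; then zero or more of a non-word character (captured); then zero or more of a word character (lazy) (captured); then one or more of a literal '9' (captured as 'id'); then one or more of a non-word character (captured).
Lazy quantifiers expand one character at a time until the remainder of the pattern can match.
Scanning left to right: at [5:16] match '787dbt!V99;', groups = ('!', 'V', '99', ';'); at [19:35] match '7dbt., 6Z9999..-', groups = ('., ', '6Z', '9999', '..-').
`findall` packs the 4 group values into a tuple for every match.

[('!', 'V', '99', ';'), ('., ', '6Z', '9999', '..-')]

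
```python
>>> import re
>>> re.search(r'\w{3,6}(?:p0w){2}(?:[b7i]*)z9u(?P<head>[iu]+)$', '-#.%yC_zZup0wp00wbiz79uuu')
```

None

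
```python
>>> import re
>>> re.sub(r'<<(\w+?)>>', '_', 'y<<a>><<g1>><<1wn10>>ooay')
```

'y___ooay'

Matches: at [1:6] → '<<a>>'; at [6:12] → '<<g1>>'; at [12:21] → '<<1wn10>>'.
Every occurrence is swapped for '_'.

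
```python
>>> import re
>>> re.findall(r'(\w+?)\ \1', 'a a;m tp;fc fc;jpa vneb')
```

['a', 'fc']

A backreference is literal: `\1` must see the identical characters the first group matched.
Walking the string: at [0:3] match 'a a', group 1 = 'a'; at [9:14] match 'fc fc', group 1 = 'fc'.
One capturing group, so `findall` returns just the captured substring from each match — 2 in all.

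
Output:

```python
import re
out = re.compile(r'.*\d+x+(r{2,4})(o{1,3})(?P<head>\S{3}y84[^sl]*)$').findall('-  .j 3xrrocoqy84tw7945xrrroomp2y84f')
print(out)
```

[('rrr', 'oo', 'mp2y84f')]

This matches zero or more of any character, then one or more of a digit, then one or more of a literal 'x'; then 2 to 4 of a literal 'r' (captured); then 1 to 3 of a literal 'o' (captured); then exactly 3 of a non-whitespace character, then the literal 'y84', then zero or more of any character except [sl] (captured as 'head'); then anchored at the end.
With 3 capturing groups, `findall` returns a 3-tuple per match.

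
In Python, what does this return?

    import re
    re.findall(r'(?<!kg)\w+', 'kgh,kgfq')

['kgh', 'kgfq']

`(?!…)`/`(?<!…)` only lets a position through if the neighbouring text does NOT match; no characters are consumed.
`findall` yields the raw match text (2 of them) because the pattern has no groups.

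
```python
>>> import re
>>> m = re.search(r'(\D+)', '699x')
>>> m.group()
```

Pattern: one or more of a non-digit (captured).
`re.search` tries every starting position until one works.
The match spans [3:4] → 'x'.
Captured: group 1 = 'x'.

'x'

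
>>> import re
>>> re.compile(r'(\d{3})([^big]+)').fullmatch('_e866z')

The pattern matches exactly 3 of a digit (captured); then one or more of any character except [big] (captured).
`re.fullmatch` is like wrapping the pattern in `^…$` (in single-line mode).
Here the pattern can't cover the whole string, so the call returns None.

None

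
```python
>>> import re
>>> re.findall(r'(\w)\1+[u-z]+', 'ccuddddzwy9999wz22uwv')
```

['c', 'd', '9', '2']

The backreference `\1` re-matches whatever the first group consumed, character for character.
Because there's exactly one group, `findall` drops the full match and keeps group 1 from each hit.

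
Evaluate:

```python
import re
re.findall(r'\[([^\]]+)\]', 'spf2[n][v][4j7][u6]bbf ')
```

['n', 'v', '4j7', 'u6']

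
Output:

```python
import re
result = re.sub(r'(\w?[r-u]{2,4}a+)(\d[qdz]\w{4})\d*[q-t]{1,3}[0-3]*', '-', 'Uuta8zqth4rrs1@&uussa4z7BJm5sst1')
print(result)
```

-@&-

Each match is replaced by '-'.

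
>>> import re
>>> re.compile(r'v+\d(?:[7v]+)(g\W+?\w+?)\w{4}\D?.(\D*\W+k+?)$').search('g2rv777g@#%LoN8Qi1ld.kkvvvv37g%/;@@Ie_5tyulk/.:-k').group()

'vvvv37g%/;@@Ie_5tyulk/.:-k'

The match spans [23:49] → 'vvvv37g%/;@@Ie_5tyulk/.:-k'.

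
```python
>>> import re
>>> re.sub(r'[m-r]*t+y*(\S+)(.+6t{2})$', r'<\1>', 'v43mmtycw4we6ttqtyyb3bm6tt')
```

This matches zero or more of a character in [m-r], then one or more of a literal 't', then zero or more of a literal 'y'; then one or more of a non-whitespace character (captured); then one or more of any character, then the literal '6', then exactly 2 of the literal 't' (captured); then anchored at the end.
Matches: at [3:26] → 'mmtycw4we6ttqtyyb3bm6tt'.
Each match is replaced using the text its own group 1 captured.

'v43<cw4we6ttqtyyb3b>'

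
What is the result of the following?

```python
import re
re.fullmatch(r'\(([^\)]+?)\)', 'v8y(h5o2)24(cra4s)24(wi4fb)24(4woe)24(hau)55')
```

None

`re.fullmatch` requires the pattern to consume the entire string.
Here the string isn't matched end-to-end, so the call returns None.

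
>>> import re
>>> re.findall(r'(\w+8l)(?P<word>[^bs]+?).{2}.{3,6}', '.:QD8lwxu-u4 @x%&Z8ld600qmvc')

[('QD8l', 'w'), ('Z8l', 'd')]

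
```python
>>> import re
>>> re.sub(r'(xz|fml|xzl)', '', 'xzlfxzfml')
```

Branches in `(...|...)` are attempted left-to-right; the first branch that allows the whole pattern to succeed is taken.
Each match is replaced by ''.

'lf'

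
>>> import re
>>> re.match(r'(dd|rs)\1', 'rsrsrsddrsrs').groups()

The match spans [0:4] → 'rsrs'.
Captured: group 1 = 'rs'.

('rs',)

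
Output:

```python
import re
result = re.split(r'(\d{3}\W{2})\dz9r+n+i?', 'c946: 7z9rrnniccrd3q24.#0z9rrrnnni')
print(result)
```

This matches exactly 3 of a digit, then exactly 2 of a non-word character (captured); then a digit, then the literal 'z9'; then one or more of the literal 'r', then one or more of a literal 'n', then optionally a literal 'i'.
Matches to split on: at [1:14] → '946: 7z9rrnni'.
`re.split` interleaves the captured-group text with the surrounding fragments.

['c', '946: ', 'ccrd3q24.#0z9rrrnnni']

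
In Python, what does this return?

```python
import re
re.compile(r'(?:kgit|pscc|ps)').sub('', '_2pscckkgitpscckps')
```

Branches in `(...|...)` are attempted left-to-right; the first branch that allows the whole pattern to succeed is taken.
Matches: at [2:6] → 'pscc'; at [7:11] → 'kgit'; at [11:15] → 'pscc'; at [16:18] → 'ps'.
Each match is replaced by ''.

'_2kk'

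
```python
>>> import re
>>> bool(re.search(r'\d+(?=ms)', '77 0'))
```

The lookaround is zero-width — it requires the adjacent text to match without consuming it, so the asserted text isn't part of the match.
Here nothing in the string fits, so the call returns None, and `bool(None)` is False.

False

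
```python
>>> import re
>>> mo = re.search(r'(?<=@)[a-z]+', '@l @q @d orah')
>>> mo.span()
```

The `(?=…)`/`(?<=…)` assertion just peeks at neighbouring text; it doesn't advance the match position.
Unlike `match`, `search` isn't anchored — it looks for the pattern anywhere in the string.
The match spans [1:2] → 'l'.

(1, 2)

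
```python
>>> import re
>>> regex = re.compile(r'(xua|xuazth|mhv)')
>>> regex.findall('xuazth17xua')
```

Alternation isn't longest-match — the leftmost alternative that fits at this position is chosen.
`findall` collects group 1 from each match (2 total).

['xua', 'xua']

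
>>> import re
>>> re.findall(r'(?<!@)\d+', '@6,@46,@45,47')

['6', '5', '47']

The negative lookahead/lookbehind blocks any match where the forbidden context is present.
`findall` yields the raw match text (3 of them) because the pattern has no groups.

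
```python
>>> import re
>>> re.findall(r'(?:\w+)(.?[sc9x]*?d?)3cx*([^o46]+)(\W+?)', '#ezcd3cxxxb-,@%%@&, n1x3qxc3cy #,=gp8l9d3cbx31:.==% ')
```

This matches one or more of a word character (non-capturing group); then optionally any character, then zero or more of one of [sc9x] (lazy), then optionally a literal 'd' (captured); then the literal '3c', then zero or more of a literal 'x'; then one or more of any character except [o46] (captured); then one or more of a non-word character (lazy) (captured).
Matches: at [1:52] match 'ezcd3cxxxb-,@%%@&, n1x3qxc3cy #,=gp8l9d3cbx31:.==% ', groups = ('', 'b-,@%%@&, n1x3qxc3cy #,=gp8l9d3cbx31:.==%', ' ').
3 groups means the one result is a tuple of 3 captured strings — 1 here.

[('', 'b-,@%%@&, n1x3qxc3cy #,=gp8l9d3cbx31:.==%', ' ')]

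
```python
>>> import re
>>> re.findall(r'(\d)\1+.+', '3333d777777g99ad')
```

['3']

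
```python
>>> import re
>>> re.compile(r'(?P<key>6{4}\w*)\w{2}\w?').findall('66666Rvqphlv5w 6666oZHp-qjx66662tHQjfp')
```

The pattern matches exactly 4 of a literal '6', then zero or more of a word character (captured as 'key'); then exactly 2 of a word character, then optionally a word character.
Scanning left to right: at [0:14] match '66666Rvqphlv5w', group 1 = '66666Rvqphlv'; at [15:23] match '6666oZHp', group 1 = '6666oZ'; at [27:38] match '66662tHQjfp', group 1 = '66662tHQj'.
`findall` collects group 1 from each match (3 total).

['66666Rvqphlv', '6666oZ', '66662tHQj']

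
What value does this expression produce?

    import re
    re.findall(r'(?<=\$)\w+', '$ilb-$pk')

Lookahead/lookbehind check context without consuming it, so the matched span excludes the asserted characters.
Matches: at [1:4] → 'ilb'; at [6:8] → 'pk'.
`findall` yields the raw match text (2 of them) because the pattern has no groups.

['ilb', 'pk']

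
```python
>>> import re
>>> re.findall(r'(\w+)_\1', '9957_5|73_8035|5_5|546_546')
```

After group 1 captures some text, `\1` only succeeds where that same text appears again.
Matches: at [15:18] match '5_5', group 1 = '5'; at [19:26] match '546_546', group 1 = '546'.
Because there's exactly one group, `findall` drops the full match and keeps group 1 from each hit.

['5', '546']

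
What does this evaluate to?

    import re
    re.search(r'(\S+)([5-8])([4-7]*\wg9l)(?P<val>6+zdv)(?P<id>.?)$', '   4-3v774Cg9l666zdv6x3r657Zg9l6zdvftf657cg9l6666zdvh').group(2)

'7'

This matches one or more of a non-whitespace character (captured); then a character in [5-8] (captured); then zero or more of a character in [4-7], then a word character, then the literal 'g9l' (captured); then one or more of the literal '6', then the literal 'zdv' (captured as 'val'); then optionally any character (captured as 'id'); then anchored at the end.
Unlike `match`, `search` isn't anchored — it looks for the pattern anywhere in the string.
The match spans [3:53] → '4-3v774Cg9l666zdv6x3r657Zg9l6zdvftf657cg9l6666zdvh'.
Captured: group 1 = '4-3v774Cg9l666zdv6x3r657Zg9l6zdvftf65', group 2 = '7', group 3 = 'cg9l', group 4 = '6666zdv', group 5 = 'h'.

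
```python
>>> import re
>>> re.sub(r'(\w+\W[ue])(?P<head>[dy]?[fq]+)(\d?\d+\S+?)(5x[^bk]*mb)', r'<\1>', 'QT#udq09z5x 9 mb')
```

'<QT#u>'

This matches one or more of a word character, then a non-word character, then one of [ue] (captured); then optionally one of [dy], then one or more of one of [fq] (captured as 'head'); then optionally a digit, then one or more of a digit, then one or more of a non-whitespace character (lazy) (captured); then the literal '5x', then zero or more of any character except [bk], then the literal 'mb' (captured).
Matches: at [0:16] → 'QT#udq09z5x 9 mb'.
The replacement refers to a captured group, so each match is rewritten using its own captured text.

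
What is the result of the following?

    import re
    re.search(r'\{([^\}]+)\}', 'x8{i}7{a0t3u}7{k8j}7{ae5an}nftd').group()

`re.search` tries every starting position until one works.
The match spans [2:5] → '{i}'.
Captured: group 1 = 'i'.

'{i}'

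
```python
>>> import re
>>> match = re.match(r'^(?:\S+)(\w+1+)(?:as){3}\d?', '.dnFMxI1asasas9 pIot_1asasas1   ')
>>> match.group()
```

'.dnFMxI1asasas9'

`re.match` won't scan ahead — the pattern has to work from the very first character.
The match spans [0:15] → '.dnFMxI1asasas9'.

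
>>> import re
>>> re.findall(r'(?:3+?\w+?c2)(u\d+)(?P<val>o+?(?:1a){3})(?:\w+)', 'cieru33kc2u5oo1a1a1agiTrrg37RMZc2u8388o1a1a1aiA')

[('u5', 'oo1a1a1a')]

This matches one or more of a literal '3' (lazy), then one or more of a word character (lazy), then the literal 'c2' (non-capturing group); then a literal 'u', then one or more of a digit (captured); then one or more of the literal 'o' (lazy), then the literal '1a' repeated 3 times (captured as 'val'); then one or more of a word character (non-capturing group).
A non-greedy quantifier consumes as few characters as it can — just enough that the remainder of the pattern still matches from where it stops; whatever follows it matches normally.
Matches: at [5:47] match '33kc2u5oo1a1a1agiTrrg37RMZc2u8388o1a1a1aiA', groups = ('u5', 'oo1a1a1a').
Multiple groups make `findall` return tuples — one 2-tuple for the one match.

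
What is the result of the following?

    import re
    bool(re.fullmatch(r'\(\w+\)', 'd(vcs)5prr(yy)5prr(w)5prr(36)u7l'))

For `fullmatch`, every character of the input must be accounted for by the pattern.
Here the string isn't matched end-to-end, so the call returns None, and `bool(None)` is False.

False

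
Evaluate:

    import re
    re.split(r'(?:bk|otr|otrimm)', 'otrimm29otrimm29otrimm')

The regex engine tests alternatives in the order written; an earlier branch that matches wins even if a later one would match more.
Matches to split on: at [0:3] → 'otr'; at [8:11] → 'otr'; at [16:19] → 'otr'.
The string is cut at each match, leaving 4 pieces.

['', 'imm29', 'imm29', 'imm']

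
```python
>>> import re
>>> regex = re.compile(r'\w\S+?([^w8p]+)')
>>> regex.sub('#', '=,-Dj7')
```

'=,-#'

Pattern: a word character, then one or more of a non-whitespace character (lazy); then one or more of any character except [w8p] (captured).
Matches: at [3:6] → 'Dj7'.
Each match is replaced by '#'.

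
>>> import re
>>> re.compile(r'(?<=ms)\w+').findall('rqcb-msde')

['de']

The `(?=…)`/`(?<=…)` assertion just peeks at neighbouring text; it doesn't advance the match position.
Scanning left to right: at [7:9] → 'de'.
With no groups in the pattern, `findall` gives back each whole match — 1 here.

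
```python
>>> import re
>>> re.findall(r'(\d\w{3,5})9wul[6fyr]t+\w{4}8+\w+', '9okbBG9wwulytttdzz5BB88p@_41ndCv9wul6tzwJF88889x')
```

['41ndCv']

This matches a digit, then 3 to 5 of a word character (captured); then the literal '9w', then the literal 'ul'; then one of [6fyr], then one or more of a literal 't'; then exactly 4 of a word character, then one or more of the literal '8'; then one or more of a word character.
Scanning left to right: at [26:48] match '41ndCv9wul6tzwJF88889x', group 1 = '41ndCv'.
`findall` collects group 1 from the one match (1 total).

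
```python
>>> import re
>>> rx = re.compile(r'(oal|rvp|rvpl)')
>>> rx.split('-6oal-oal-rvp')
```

Matches to split on: at [2:5] → 'oal'; at [6:9] → 'oal'; at [10:13] → 'rvp'.
`re.split` interleaves the captured-group text with the surrounding fragments.

['-6', 'oal', '-', 'oal', '-', 'rvp', '']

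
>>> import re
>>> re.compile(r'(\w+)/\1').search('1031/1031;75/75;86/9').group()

The backreference `\1` re-matches whatever the first group consumed, character for character.
Unlike `match`, `search` isn't anchored — it looks for the pattern anywhere in the string.
The match spans [0:9] → '1031/1031'.
Captured: group 1 = '1031'.

'1031/1031'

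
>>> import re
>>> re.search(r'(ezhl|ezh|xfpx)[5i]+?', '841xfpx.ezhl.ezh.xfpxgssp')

None

`re.search` tries every starting position until one works.
Here the pattern never matches, so the call returns None.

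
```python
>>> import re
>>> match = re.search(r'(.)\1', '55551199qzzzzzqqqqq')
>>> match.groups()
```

After group 1 captures some text, `\1` only succeeds where that same text appears again.
`re.search` tries every starting position until one works.
The match spans [0:2] → '55'.
Captured: group 1 = '5'.

('5',)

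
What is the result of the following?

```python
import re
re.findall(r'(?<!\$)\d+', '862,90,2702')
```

['862', '90', '2702']

The negative lookaround is zero-width — it rules out positions where the adjacent text would match, without consuming anything.
`findall` yields the raw match text (3 of them) because the pattern has no groups.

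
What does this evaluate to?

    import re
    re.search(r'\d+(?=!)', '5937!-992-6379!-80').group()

'5937'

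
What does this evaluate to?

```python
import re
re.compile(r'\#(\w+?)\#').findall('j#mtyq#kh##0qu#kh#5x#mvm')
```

With a single group, `findall` returns only what that group captured — 3 items.

['mtyq', '0qu', '5x']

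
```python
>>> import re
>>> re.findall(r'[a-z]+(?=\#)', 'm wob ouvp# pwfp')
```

Lookahead/lookbehind check context without consuming it, so the matched span excludes the asserted characters.
Matches: at [6:10] → 'ouvp'.
`findall` yields the raw match text (1 of them) because the pattern has no groups.

['ouvp']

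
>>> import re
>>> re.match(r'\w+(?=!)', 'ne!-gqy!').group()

The lookaround is zero-width — it requires the adjacent text to match without consuming it, so the asserted text isn't part of the match.
`re.match` won't scan ahead — the pattern has to work from the very first character.
The match spans [0:2] → 'ne'.

'ne'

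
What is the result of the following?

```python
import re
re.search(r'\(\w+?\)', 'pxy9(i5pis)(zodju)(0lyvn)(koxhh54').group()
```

`re.search` scans for the first position where the pattern succeeds.
The match spans [4:11] → '(i5pis)'.

'(i5pis)'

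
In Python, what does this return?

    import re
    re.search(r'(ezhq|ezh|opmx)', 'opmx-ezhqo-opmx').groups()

The match spans [0:4] → 'opmx'.
Captured: group 1 = 'opmx'.

('opmx',)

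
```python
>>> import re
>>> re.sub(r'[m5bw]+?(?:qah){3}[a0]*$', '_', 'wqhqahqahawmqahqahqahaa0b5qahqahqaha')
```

This matches one or more of one of [m5bw] (lazy); then the literal 'qah' repeated 3 times, then zero or more of one of [a0]; then anchored at the end.
Matches: at [24:36] → 'b5qahqahqaha'.
`sub` substitutes '_' at each match site.

'wqhqahqahawmqahqahqahaa0_'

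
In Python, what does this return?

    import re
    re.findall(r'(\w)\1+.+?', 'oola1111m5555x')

['o', '1', '5']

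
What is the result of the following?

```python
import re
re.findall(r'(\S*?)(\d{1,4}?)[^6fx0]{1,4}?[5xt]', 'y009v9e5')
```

[('y', '00')]

This matches zero or more of a non-whitespace character (lazy) (captured); then 1 to 4 of a digit (lazy) (captured); then 1 to 4 of any character except [6fx0] (lazy), then one of [5xt].
A `+?`/`*?`/`{m,n}?` starts at its minimum and grows only as far as needed for what follows to match.
Matches: at [0:8] match 'y009v9e5', groups = ('y', '00').
With 2 capturing groups, `findall` returns a 2-tuple per match.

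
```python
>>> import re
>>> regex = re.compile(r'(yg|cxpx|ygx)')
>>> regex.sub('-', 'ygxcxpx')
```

Branches in `(...|...)` are attempted left-to-right; the first branch that allows the whole pattern to succeed is taken.
Matches: at [0:2] → 'yg'; at [3:7] → 'cxpx'.
`sub` substitutes '-' at each match site.

'-x-'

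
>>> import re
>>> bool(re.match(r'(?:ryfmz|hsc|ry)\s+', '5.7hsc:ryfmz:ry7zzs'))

False

With `match`, the pattern is implicitly anchored at the beginning.
Here position 0 doesn't satisfy it, so the call returns None, and `bool(None)` is False.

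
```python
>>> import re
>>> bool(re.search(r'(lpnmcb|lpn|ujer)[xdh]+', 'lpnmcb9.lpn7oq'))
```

False

`re.search` scans for the first position where the pattern succeeds.
Here the pattern never matches, so the call returns None, and `bool(None)` is False.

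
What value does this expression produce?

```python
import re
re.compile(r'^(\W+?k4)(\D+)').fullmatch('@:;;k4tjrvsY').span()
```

(0, 12)

For `fullmatch`, every character of the input must be accounted for by the pattern.
The match spans [0:12] → '@:;;k4tjrvsY'.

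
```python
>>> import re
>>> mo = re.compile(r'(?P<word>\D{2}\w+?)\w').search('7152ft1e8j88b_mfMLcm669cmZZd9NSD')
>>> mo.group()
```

'ft1e'

Pattern: exactly 2 of a non-digit, then one or more of a word character (lazy) (captured as 'word'); then a word character.
`re.search` scans for the first position where the pattern succeeds.
The match spans [4:8] → 'ft1e'.
Captured: group 1 = 'ft1'.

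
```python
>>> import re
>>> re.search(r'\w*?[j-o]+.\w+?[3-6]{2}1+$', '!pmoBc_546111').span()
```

(1, 13)

The pattern matches zero or more of a word character (lazy), then one or more of a character in [j-o], then any character; then one or more of a word character (lazy), then exactly 2 of a character in [3-6], then one or more of a literal '1'; then anchored at the end.
`search` walks the string left to right and returns the first match it finds.
The match spans [1:13] → 'pmoBc_546111'.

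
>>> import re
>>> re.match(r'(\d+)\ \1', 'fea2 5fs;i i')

A backreference is literal: `\1` must see the identical characters the first group matched.
`match` is anchored at position 0; if the pattern doesn't fit there, it returns None.
Here position 0 doesn't satisfy it, so the call returns None.

None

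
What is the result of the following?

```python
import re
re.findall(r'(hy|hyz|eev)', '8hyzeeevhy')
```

Alternation isn't longest-match — the leftmost alternative that fits at this position is chosen.
Scanning left to right: at [1:3] match 'hy', group 1 = 'hy'; at [5:8] match 'eev', group 1 = 'eev'; at [8:10] match 'hy', group 1 = 'hy'.
One capturing group, so `findall` returns just the captured substring from each match — 3 in all.

['hy', 'eev', 'hy']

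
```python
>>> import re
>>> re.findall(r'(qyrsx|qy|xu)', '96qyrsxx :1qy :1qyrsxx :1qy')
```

['qyrsx', 'qy', 'qyrsx', 'qy']

Alternation tries branches left to right and keeps the first one that lets the overall match succeed at that position.
Walking the string: at [2:7] match 'qyrsx', group 1 = 'qyrsx'; at [11:13] match 'qy', group 1 = 'qy'; at [16:21] match 'qyrsx', group 1 = 'qyrsx'; at [25:27] match 'qy', group 1 = 'qy'.
One capturing group, so `findall` returns just the captured substring from each match — 4 in all.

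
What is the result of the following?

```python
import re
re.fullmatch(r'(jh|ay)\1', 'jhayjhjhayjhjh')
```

None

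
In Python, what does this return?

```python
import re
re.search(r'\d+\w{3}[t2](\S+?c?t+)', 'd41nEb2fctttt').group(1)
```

'fctttt'

The match spans [1:13] → '41nEb2fctttt'.
Captured: group 1 = 'fctttt'.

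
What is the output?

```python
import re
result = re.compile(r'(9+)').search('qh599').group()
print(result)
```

The match spans [3:5] → '99'.

99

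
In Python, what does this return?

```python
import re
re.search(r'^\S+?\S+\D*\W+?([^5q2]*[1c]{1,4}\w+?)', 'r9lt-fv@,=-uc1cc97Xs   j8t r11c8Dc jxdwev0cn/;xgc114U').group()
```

Pattern: anchored at the start of the string; then one or more of a non-whitespace character (lazy); then one or more of a non-whitespace character; then zero or more of a non-digit; then one or more of a non-word character (lazy); then zero or more of any character except [5q2], then 1 to 4 of one of [1c], then one or more of a word character (lazy) (captured).
The `?` after the quantifier makes it lazy — it takes as little as possible before letting the rest of the pattern try.
`search` walks the string left to right and returns the first match it finds.
The match spans [0:52] → 'r9lt-fv@,=-uc1cc97Xs   j8t r11c8Dc jxdwev0cn/;xgc114'.
Captured: group 1 = 'j8t r11c8Dc jxdwev0cn/;xgc114'.

'r9lt-fv@,=-uc1cc97Xs   j8t r11c8Dc jxdwev0cn/;xgc114'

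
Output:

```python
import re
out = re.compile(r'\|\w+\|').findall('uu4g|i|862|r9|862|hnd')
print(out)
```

Matches: at [4:7] → '|i|'; at [10:14] → '|r9|'.
No capturing groups, so `findall` returns the 2 full match strings.

['|i|', '|r9|']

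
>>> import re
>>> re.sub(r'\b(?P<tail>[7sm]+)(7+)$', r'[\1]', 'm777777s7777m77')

'[m777777s7777m7]'

Each match is replaced using the text its own group 1 captured.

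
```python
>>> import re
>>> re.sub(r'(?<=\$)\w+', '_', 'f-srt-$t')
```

The positive lookaround only admits positions where the adjacent text matches; those characters stay outside the span.
`sub` substitutes '_' at each match site.

'f-srt-$_'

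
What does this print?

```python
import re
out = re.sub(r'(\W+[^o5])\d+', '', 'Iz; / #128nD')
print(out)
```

Pattern: one or more of a non-word character, then any character except [o5] (captured); then one or more of a digit.
Matches: at [2:10] → '; / #128'.
Each match is replaced by ''.

IznD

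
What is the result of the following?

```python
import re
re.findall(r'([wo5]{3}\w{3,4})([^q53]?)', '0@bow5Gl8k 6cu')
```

[('ow5Gl8k', ' ')]

Pattern: exactly 3 of one of [wo5], then 3 to 4 of a word character (captured); then optionally any character except [q53] (captured).
With 2 capturing groups, `findall` returns a 2-tuple per match.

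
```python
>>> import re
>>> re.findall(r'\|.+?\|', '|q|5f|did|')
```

['|q|', '|did|']

Because the quantifier is non-greedy, it stops expanding at the earliest point where the rest of the pattern can succeed.
With no groups in the pattern, `findall` gives back each whole match — 2 here.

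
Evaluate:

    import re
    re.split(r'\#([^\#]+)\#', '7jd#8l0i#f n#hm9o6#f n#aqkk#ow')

['7jd', '8l0i', 'f n', 'hm9o6', 'f n', 'aqkk', 'ow']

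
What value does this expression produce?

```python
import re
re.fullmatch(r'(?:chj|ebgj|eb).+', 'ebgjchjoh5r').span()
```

For `fullmatch`, every character of the input must be accounted for by the pattern.
The match spans [0:11] → 'ebgjchjoh5r'.

(0, 11)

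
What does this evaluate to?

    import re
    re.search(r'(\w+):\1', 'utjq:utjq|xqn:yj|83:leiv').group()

`\1` has to match the exact text group 1 already captured.
`re.search` tries every starting position until one works.
The match spans [0:9] → 'utjq:utjq'.
Captured: group 1 = 'utjq'.

'utjq:utjq'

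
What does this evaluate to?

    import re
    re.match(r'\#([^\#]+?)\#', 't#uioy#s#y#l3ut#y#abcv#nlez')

None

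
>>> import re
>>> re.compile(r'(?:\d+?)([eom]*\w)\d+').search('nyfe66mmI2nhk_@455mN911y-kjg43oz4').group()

The match spans [4:10] → '66mmI2'.

'66mmI2'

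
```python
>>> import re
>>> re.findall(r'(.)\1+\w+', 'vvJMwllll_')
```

['v']

`\1` is not a pattern — it's the concrete string captured by group 1, re-applied verbatim.
With a single group, `findall` returns only what that group captured — 1 item.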